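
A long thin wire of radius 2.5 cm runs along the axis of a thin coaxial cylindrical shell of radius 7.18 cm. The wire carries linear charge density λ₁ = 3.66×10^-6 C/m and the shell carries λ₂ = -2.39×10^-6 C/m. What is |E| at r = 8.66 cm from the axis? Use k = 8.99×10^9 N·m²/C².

Take a coaxial cylindrical Gaussian surface of radius r = 8.66 cm and length L (r > 7.18 cm, enclosing both).
λ_enc = λ₁ + λ₂ = (3.66e-6) + (-2.39×10^-6) = 1.27×10^-6 C/m.
Since E is radial and uniform over the curved surface, Φ = E·2πrL = Q_enc/ε₀ = λ_enc L/ε₀.
E = 2k|λ_enc|/r = 2(8.99×10^9)(1.27×10^-6)/(0.0866) = 2.64×10^5 N/C.

E = 2.64e5 N/C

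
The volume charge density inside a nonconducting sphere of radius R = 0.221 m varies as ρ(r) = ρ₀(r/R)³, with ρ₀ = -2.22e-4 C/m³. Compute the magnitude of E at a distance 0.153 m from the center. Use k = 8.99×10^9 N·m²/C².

Take a concentric spherical Gaussian surface of radius r = 0.153 m (r < R).
Integrate the density: Q_enc = 4π ∫₀^r ρ₀(r'/R)^3 r'² dr' = 4πρ₀ r^6/(6·R³) = -5.526e-7 C.
Gauss's law: E·4πr² = Q_enc/ε₀.
E = k|Q_enc|/r² = (8.99×10^9)(5.526×10^-7)/(0.153)² = 2.12e5 N/C.

|E| = 2.12e5 V/m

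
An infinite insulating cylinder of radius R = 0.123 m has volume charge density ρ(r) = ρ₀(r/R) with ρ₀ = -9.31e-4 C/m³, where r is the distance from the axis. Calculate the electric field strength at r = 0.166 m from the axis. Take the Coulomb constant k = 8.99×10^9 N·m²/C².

|E| = 3.20×10^6 V/m

Take a coaxial cylindrical Gaussian surface of radius r = 0.166 m and length L (r > R, full charge per length enclosed).
λ_enc = 2π ∫₀^R ρ₀(r'/R)^1 r' dr' = 2πρ₀R²/3 = -2.95×10^-5 C/m.
By Gauss's law (flux through the curved wall only), E·2πrL = λ_enc L/ε₀.
E = 2k|λ_enc|/r = 2(8.99×10^9)(2.95×10^-5)/(0.166) = 3.20×10^6 N/C.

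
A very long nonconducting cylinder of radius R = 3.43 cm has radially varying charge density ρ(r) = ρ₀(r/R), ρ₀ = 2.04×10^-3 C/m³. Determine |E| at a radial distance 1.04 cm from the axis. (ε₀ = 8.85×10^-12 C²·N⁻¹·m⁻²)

Take a coaxial cylindrical Gaussian surface of radius r = 1.04 cm and length L (r < R).
λ_enc = ∫₀^r ρ(r')·2πr' dr' = (2πρ₀/R)·r^3/3 = 1.401×10^-7 C/m.
Since E is radial and uniform over the curved surface, Φ = E·2πrL = Q_enc/ε₀ = λ_enc L/ε₀.
E = |λ_enc|/(2πε₀r) = (1.401×10^-7)/(2π·8.85×10^-12·0.0104) = 2.42×10^5 N/C.

E ≈ 2.42×10^5 V/m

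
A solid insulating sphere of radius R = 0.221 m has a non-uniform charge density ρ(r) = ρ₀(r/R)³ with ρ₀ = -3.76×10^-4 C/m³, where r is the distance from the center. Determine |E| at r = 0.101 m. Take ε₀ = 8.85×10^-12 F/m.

Use a concentric Gaussian sphere at r = 0.101 m (r < R).
Integrate the density: Q_enc = 4π ∫₀^r ρ₀(r'/R)^3 r'² dr' = 4πρ₀ r^6/(6·R³) = -7.745e-8 C.
By Gauss's law, ∮E·dA = E·4πr² = Q_enc/ε₀.
E = |Q_enc|/(4πε₀r²) = (7.745×10^-8)/(4π·8.85×10^-12·(0.101)²) = 6.83×10^4 N/C.

E ≈ 6.83×10^4 N/C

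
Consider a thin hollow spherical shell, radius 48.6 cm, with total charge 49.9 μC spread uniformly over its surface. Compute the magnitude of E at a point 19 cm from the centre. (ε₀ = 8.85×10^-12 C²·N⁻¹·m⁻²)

|E| = 0 N/C

Symmetry ⇒ E = E(r) r̂. Gaussian sphere of radius r = 19 cm (inside the shell, r < 48.6 cm).
No charge lies within this surface, so Q_enc = 0 and Gauss's law gives E·4πr² = 0 ⇒ E = 0.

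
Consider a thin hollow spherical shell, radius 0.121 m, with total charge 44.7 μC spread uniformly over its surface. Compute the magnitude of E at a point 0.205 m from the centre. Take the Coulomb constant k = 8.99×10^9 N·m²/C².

Symmetry ⇒ E = E(r) r̂. Gaussian sphere of radius r = 0.205 m (r > 0.121 m).
The entire shell is enclosed: Q_enc = 4.47×10^-5 C.
By Gauss's law, ∮E·dA = E·4πr² = Q_enc/ε₀.
E = k|Q_enc|/r² = (8.99×10^9)(4.47e-5)/(0.205)² = 9.56e6 N/C.

9.56e6 N/C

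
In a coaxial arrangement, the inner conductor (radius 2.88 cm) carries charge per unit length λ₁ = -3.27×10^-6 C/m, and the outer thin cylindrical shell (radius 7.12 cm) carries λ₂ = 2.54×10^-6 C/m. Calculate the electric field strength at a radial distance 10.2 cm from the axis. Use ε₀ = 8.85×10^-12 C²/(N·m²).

Coaxial Gaussian cylinder, radius r = 10.2 cm, length L (r > 7.12 cm, enclosing both).
λ_enc = λ₁ + λ₂ = (-3.27e-6) + (2.54×10^-6) = -7.30e-7 C/m.
Applying ∮E·dA = Q_enc/ε₀ with the end caps contributing no flux:
E = |λ_enc|/(2πε₀r) = (7.30×10^-7)/(2π·8.85×10^-12·0.102) = 1.29×10^5 N/C.

1.29×10^5 V/m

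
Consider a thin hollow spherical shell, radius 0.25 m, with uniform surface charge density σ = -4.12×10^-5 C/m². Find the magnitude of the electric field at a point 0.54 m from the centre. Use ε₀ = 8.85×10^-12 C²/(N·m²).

By spherical symmetry E is radial; choose a Gaussian sphere of radius r = 0.54 m (r > 0.25 m).
The entire shell is enclosed: Q_enc = σ·4πR² = (-4.12e-5)·4π·(0.25)² = -3.236×10^-5 C.
By Gauss's law, ∮E·dA = E·4πr² = Q_enc/ε₀.
E = |Q_enc|/(4πε₀r²) = (3.236e-5)/(4π·8.85×10^-12·(0.54)²) = 9.98×10^5 N/C.

E ≈ 9.98×10^5 N/C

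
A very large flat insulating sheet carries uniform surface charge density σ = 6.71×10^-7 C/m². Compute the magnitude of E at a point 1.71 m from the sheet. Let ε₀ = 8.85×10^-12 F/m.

By planar symmetry E is perpendicular to the sheet and uniform; use a Gaussian pillbox with flat faces of area A on each side of the sheet.
Flux Φ = 2EA and Q_enc = σA, so 2EA = σA/ε₀ ⇒ E = |σ|/(2ε₀), independent of distance.
E = |σ|/(2ε₀) = (6.71×10^-7)/(2·8.85×10^-12) = 3.79×10^4 N/C.

E = 3.79e4 N/C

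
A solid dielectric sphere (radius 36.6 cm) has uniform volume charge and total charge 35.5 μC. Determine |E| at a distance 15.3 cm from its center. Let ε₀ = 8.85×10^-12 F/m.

Use a concentric Gaussian sphere at r = 15.3 cm (r < R).
Only the charge within r is enclosed: Q_enc = Q·(r/R)³ = (35.5 μC)·(15.3 cm/36.6 cm)³ = 2.593×10^-6 C.
Since E is radial and uniform over the Gaussian sphere, Φ = E·4πr² = Q_enc/ε₀.
E = |Q_enc|/(4πε₀r²) = (2.593×10^-6)/(4π·8.85×10^-12·(0.153)²) = 9.96e5 N/C.

E = 9.96×10^5 N/C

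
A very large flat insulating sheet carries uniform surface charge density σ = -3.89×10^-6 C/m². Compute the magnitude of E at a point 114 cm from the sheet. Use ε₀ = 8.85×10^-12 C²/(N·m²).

By planar symmetry E is perpendicular to the sheet and uniform; use a Gaussian pillbox with flat faces of area A on each side of the sheet.
Flux Φ = 2EA and Q_enc = σA, so 2EA = σA/ε₀ ⇒ E = |σ|/(2ε₀), independent of distance.
E = |σ|/(2ε₀) = (3.89×10^-6)/(2·8.85×10^-12) = 2.20e5 N/C.

|E| ≈ 2.20e5 N/C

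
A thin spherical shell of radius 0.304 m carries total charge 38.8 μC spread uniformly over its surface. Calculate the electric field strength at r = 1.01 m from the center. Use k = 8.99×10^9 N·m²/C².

|E| = 3.42e5 N/C

Symmetry ⇒ E = E(r) r̂. Gaussian sphere of radius r = 1.01 m (r > 0.304 m).
The entire shell is enclosed: Q_enc = 3.88×10^-5 C.
Gauss's law: E·4πr² = Q_enc/ε₀.
E = k|Q_enc|/r² = (8.99×10^9)(3.88×10^-5)/(1.01)² = 3.42×10^5 N/C.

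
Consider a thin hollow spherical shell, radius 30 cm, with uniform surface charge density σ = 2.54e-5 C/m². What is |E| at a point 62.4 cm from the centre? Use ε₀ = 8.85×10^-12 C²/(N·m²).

By spherical symmetry E is radial; choose a Gaussian sphere of radius r = 62.4 cm (r > 30 cm).
The entire shell is enclosed: Q_enc = σ·4πR² = (2.54×10^-5)·4π·(0.3)² = 2.873×10^-5 C.
Applying ∮E·dA = Q_enc/ε₀ with Φ = E(4πr²):
E = |Q_enc|/(4πε₀r²) = (2.873e-5)/(4π·8.85×10^-12·(0.624)²) = 6.63×10^5 N/C.

|E| ≈ 6.63e5 N/C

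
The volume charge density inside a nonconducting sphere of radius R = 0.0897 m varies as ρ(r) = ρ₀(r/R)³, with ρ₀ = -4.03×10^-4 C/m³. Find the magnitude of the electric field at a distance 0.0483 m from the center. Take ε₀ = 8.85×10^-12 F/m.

|E| = 5.72×10^4 N/C

Take a concentric spherical Gaussian surface of radius r = 0.0483 m (r < R).
Integrate the density: Q_enc = 4π ∫₀^r ρ₀(r'/R)^3 r'² dr' = 4πρ₀ r^6/(6·R³) = -1.485e-8 C.
Gauss's law: E·4πr² = Q_enc/ε₀.
E = |Q_enc|/(4πε₀r²) = (1.485e-8)/(4π·8.85×10^-12·(0.0483)²) = 5.72e4 N/C.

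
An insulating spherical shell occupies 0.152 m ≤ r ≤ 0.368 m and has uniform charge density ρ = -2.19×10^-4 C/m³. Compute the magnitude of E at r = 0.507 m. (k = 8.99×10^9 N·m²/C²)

E = 1.49×10^6 V/m

Take a concentric spherical Gaussian surface of radius r = 0.507 m (r > 0.368 m, enclosing the whole shell).
Q_enc = ρ·(4π/3)(b³ − a³) = (-2.19e-4)·(4π/3)·((0.368)³ − (0.152)³) = -4.25e-5 C.
Since E is radial and uniform over the Gaussian sphere, Φ = E·4πr² = Q_enc/ε₀.
E = k|Q_enc|/r² = (8.99×10^9)(4.25×10^-5)/(0.507)² = 1.49e6 N/C.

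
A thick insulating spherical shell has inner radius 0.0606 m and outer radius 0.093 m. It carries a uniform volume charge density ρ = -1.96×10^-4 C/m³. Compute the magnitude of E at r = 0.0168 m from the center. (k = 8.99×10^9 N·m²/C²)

E = 0

Take a concentric spherical Gaussian surface of radius r = 0.0168 m (r < 0.0606 m, inside the empty cavity).
Q_enc = 0 (all charge lies at larger r); Gauss's law gives E = 0.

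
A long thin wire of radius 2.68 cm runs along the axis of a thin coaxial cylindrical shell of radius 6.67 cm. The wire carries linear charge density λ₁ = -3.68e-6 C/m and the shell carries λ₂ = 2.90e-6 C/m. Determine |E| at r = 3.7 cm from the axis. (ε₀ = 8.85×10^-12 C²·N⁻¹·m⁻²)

|E| ≈ 1.79×10^6 V/m

Choose a coaxial cylinder of radius r = 3.7 cm (arbitrary length L) as the Gaussian surface (between the conductors, 2.68 cm < r < 6.67 cm).
Only the inner wire is enclosed; the outer shell contributes nothing inside itself. λ_enc = λ₁ = -3.68×10^-6 C/m.
Gauss's law: E·2πrL = λ_enc L/ε₀.
E = |λ_enc|/(2πε₀r) = (3.68×10^-6)/(2π·8.85×10^-12·0.037) = 1.79×10^6 N/C.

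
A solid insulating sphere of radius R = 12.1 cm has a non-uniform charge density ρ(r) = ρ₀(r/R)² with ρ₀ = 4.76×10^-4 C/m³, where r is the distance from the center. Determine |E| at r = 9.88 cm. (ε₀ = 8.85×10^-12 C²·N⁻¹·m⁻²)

By spherical symmetry E is radial; choose a Gaussian sphere of radius r = 9.88 cm (r < R).
Q_enc = ∫₀^r ρ(r')·4πr'² dr' = (4πρ₀/R²) ∫₀^r r'^4 dr' = 4πρ₀ r^5/(5·R²) = 7.692e-7 C.
By Gauss's law, ∮E·dA = E·4πr² = Q_enc/ε₀.
E = |Q_enc|/(4πε₀r²) = (7.692×10^-7)/(4π·8.85×10^-12·(0.0988)²) = 7.09×10^5 N/C.

|E| ≈ 7.09×10^5 V/m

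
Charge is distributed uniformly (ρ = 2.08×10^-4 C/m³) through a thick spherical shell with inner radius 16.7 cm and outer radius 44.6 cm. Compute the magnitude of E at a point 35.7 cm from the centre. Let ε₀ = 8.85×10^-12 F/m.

Symmetry ⇒ E = E(r) r̂. Gaussian sphere of radius r = 35.7 cm (within the shell material, 16.7 cm < r < 44.6 cm).
Enclosed charge is the volume from a to r: Q_enc = (4π/3)ρ(r³ − a³) = 3.558e-5 C.
By Gauss's law, ∮E·dA = E·4πr² = Q_enc/ε₀.
E = |Q_enc|/(4πε₀r²) = (3.558×10^-5)/(4π·8.85×10^-12·(0.357)²) = 2.51e6 N/C.

|E| = 2.51×10^6 N/C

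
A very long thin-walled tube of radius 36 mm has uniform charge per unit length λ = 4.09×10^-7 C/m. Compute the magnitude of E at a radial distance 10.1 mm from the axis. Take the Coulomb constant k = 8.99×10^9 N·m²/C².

Coaxial Gaussian cylinder, radius r = 10.1 mm, length L (r < 36 mm, inside the shell).
No charge is enclosed, so Gauss's law gives E·2πrL = 0 ⇒ E = 0.

E = 0 (no enclosed charge)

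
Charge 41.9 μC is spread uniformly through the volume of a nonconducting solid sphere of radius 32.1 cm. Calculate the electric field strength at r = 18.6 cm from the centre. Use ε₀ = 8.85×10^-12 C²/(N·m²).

Take a concentric spherical Gaussian surface of radius r = 18.6 cm (r < R).
For a uniform sphere the enclosed fraction is (r/R)³, so Q_enc = (41.9 μC)(0.186/0.321)³ = 8.152×10^-6 C.
By Gauss's law, ∮E·dA = E·4πr² = Q_enc/ε₀.
E = |Q_enc|/(4πε₀r²) = (8.152×10^-6)/(4π·8.85×10^-12·(0.186)²) = 2.12e6 N/C.

E ≈ 2.12×10^6 N/C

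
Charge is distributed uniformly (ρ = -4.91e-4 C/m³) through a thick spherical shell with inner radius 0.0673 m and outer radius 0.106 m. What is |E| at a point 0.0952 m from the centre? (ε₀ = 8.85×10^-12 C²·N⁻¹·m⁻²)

Symmetry ⇒ E = E(r) r̂. Gaussian sphere of radius r = 0.0952 m (within the shell material, 0.0673 m < r < 0.106 m).
Enclosed charge is the volume from a to r: Q_enc = (4π/3)ρ(r³ − a³) = -1.148×10^-6 C.
Since E is radial and uniform over the Gaussian sphere, Φ = E·4πr² = Q_enc/ε₀.
E = |Q_enc|/(4πε₀r²) = (1.148×10^-6)/(4π·8.85×10^-12·(0.0952)²) = 1.14e6 N/C.

E ≈ 1.14e6 N/C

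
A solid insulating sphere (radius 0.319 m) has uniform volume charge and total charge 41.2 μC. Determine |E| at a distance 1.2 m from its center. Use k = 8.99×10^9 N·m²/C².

2.57×10^5 V/m

Take a concentric spherical Gaussian surface of radius r = 1.2 m (r > R, so the entire charge is enclosed).
Q_enc = 41.2 μC = 4.12×10^-5 C.
Applying ∮E·dA = Q_enc/ε₀ with Φ = E(4πr²):
E = k|Q_enc|/r² = (8.99×10^9)(4.12e-5)/(1.2)² = 2.57×10^5 N/C.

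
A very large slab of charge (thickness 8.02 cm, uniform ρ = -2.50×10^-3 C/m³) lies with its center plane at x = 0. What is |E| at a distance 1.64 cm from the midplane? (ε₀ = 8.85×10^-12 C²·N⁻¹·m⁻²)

By symmetry E is perpendicular to the slab. A Gaussian pillbox from −1.64 cm to +1.64 cm (face area A) lies entirely within the slab.
Q_enc = ρ·(2x)·A and flux = 2EA, so 2EA = 2ρxA/ε₀ ⇒ E = |ρ|x/ε₀.
E = (2.50×10^-3)(0.0164)/(8.85×10^-12) = 4.63×10^6 N/C.

E = 4.63×10^6 N/C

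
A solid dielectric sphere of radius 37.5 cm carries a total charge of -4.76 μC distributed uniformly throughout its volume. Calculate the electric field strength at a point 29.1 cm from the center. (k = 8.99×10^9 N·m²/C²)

2.36×10^5 N/C

Symmetry ⇒ E = E(r) r̂. Gaussian sphere of radius r = 29.1 cm (r < R).
Only the charge within r is enclosed: Q_enc = Q·(r/R)³ = (-4.76 μC)·(29.1 cm/37.5 cm)³ = -2.224×10^-6 C.
By Gauss's law, ∮E·dA = E·4πr² = Q_enc/ε₀.
E = k|Q_enc|/r² = (8.99×10^9)(2.224e-6)/(0.291)² = 2.36e5 N/C.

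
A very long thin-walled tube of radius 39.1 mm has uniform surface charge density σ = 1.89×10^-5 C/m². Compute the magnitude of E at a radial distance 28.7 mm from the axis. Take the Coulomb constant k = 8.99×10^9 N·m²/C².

Coaxial Gaussian cylinder, radius r = 28.7 mm, length L (r < 39.1 mm, inside the shell).
No charge is enclosed, so Gauss's law gives E·2πrL = 0 ⇒ E = 0.

E = 0 (no enclosed charge)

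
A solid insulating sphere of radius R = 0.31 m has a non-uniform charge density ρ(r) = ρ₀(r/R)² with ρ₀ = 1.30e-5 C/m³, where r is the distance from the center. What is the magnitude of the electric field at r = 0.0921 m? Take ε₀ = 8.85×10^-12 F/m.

E = 2.39×10^3 V/m

Symmetry ⇒ E = E(r) r̂. Gaussian sphere of radius r = 0.0921 m (r < R).
Integrate the density: Q_enc = 4π ∫₀^r ρ₀(r'/R)^2 r'² dr' = 4πρ₀ r^5/(5·R²) = 2.253×10^-9 C.
Since E is radial and uniform over the Gaussian sphere, Φ = E·4πr² = Q_enc/ε₀.
E = |Q_enc|/(4πε₀r²) = (2.253×10^-9)/(4π·8.85×10^-12·(0.0921)²) = 2.39×10^3 N/C.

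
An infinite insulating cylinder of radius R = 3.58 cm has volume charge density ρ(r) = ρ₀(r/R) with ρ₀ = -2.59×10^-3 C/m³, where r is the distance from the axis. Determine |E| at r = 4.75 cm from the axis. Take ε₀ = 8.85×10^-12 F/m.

2.63e6 N/C

Coaxial Gaussian cylinder, radius r = 4.75 cm, length L (r > R, full charge per length enclosed).
λ_enc = 2π ∫₀^R ρ₀(r'/R)^1 r' dr' = 2πρ₀R²/3 = -6.952×10^-6 C/m.
Since E is radial and uniform over the curved surface, Φ = E·2πrL = Q_enc/ε₀ = λ_enc L/ε₀.
E = |λ_enc|/(2πε₀r) = (6.952×10^-6)/(2π·8.85×10^-12·0.0475) = 2.63×10^6 N/C.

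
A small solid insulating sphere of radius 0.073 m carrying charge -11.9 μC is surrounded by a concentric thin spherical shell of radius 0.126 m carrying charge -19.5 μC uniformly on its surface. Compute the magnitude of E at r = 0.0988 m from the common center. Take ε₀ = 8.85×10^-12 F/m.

|E| ≈ 1.10×10^7 N/C

Take a concentric spherical Gaussian surface of radius r = 0.0988 m (between the bodies, 0.073 m < r < 0.126 m).
The shell at 0.126 m lies outside the Gaussian surface, so Q_enc = -11.9 μC = -1.19×10^-5 C.
Since E is radial and uniform over the Gaussian sphere, Φ = E·4πr² = Q_enc/ε₀.
E = |Q_enc|/(4πε₀r²) = (1.19×10^-5)/(4π·8.85×10^-12·(0.0988)²) = 1.10×10^7 N/C.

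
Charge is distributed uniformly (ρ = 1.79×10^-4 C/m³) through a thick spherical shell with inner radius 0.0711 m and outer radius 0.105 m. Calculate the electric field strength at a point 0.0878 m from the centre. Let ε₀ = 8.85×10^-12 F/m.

E ≈ 2.78×10^5 N/C

By spherical symmetry E is radial; choose a Gaussian sphere of radius r = 0.0878 m (within the shell material, 0.0711 m < r < 0.105 m).
Only the shell between 0.0711 m and r is enclosed: Q_enc = ρ·(4π/3)(r³ − a³) = (1.79e-4)·(4π/3)·((0.0878)³ − (0.0711)³) = 2.38×10^-7 C.
Applying ∮E·dA = Q_enc/ε₀ with Φ = E(4πr²):
E = |Q_enc|/(4πε₀r²) = (2.38×10^-7)/(4π·8.85×10^-12·(0.0878)²) = 2.78×10^5 N/C.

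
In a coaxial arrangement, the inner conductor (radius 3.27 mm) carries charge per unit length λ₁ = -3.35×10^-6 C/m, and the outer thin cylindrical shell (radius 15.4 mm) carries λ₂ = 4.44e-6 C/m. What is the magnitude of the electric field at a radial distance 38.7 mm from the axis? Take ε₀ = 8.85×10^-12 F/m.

Take a coaxial cylindrical Gaussian surface of radius r = 38.7 mm and length L (r > 15.4 mm, enclosing both).
λ_enc = λ₁ + λ₂ = (-3.35e-6) + (4.44×10^-6) = 1.09×10^-6 C/m.
Since E is radial and uniform over the curved surface, Φ = E·2πrL = Q_enc/ε₀ = λ_enc L/ε₀.
E = |λ_enc|/(2πε₀r) = (1.09e-6)/(2π·8.85×10^-12·0.0387) = 5.07×10^5 N/C.

|E| = 5.07e5 N/C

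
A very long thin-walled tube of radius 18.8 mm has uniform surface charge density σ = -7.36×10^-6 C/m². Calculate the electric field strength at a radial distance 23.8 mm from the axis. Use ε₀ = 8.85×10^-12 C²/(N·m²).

Choose a coaxial cylinder of radius r = 23.8 mm (arbitrary length L) as the Gaussian surface (r > 18.8 mm).
The whole shell is enclosed: λ_enc = σ·2πR = (-7.36e-6)·2π·(0.0188) = -8.694×10^-7 C/m.
Applying ∮E·dA = Q_enc/ε₀ with the end caps contributing no flux:
E = |λ_enc|/(2πε₀r) = (8.694×10^-7)/(2π·8.85×10^-12·0.0238) = 6.57×10^5 N/C.

|E| = 6.57×10^5 N/C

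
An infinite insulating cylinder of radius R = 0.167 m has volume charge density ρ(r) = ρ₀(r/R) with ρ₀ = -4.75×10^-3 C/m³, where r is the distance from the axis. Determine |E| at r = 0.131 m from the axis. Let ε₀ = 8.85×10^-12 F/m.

1.84×10^7 N/C

By cylindrical symmetry E is radial; use a coaxial Gaussian cylinder of radius 0.131 m and length L (r < R).
λ_enc = ∫₀^r ρ(r')·2πr' dr' = (2πρ₀/R)·r^3/3 = -1.339×10^-4 C/m.
Applying ∮E·dA = Q_enc/ε₀ with the end caps contributing no flux:
E = |λ_enc|/(2πε₀r) = (1.339×10^-4)/(2π·8.85×10^-12·0.131) = 1.84e7 N/C.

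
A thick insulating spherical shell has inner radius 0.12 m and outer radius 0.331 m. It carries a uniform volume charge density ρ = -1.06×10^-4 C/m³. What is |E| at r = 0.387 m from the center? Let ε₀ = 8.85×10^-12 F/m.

Take a concentric spherical Gaussian surface of radius r = 0.387 m (r > 0.331 m, enclosing the whole shell).
Q_enc = ρ·(4π/3)(b³ − a³) = (-1.06×10^-4)·(4π/3)·((0.331)³ − (0.12)³) = -1.533×10^-5 C.
Applying ∮E·dA = Q_enc/ε₀ with Φ = E(4πr²):
E = |Q_enc|/(4πε₀r²) = (1.533e-5)/(4π·8.85×10^-12·(0.387)²) = 9.21×10^5 N/C.

E ≈ 9.21e5 N/C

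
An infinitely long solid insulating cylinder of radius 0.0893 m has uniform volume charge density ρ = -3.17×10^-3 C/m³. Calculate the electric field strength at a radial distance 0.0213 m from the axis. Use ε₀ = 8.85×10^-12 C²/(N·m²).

|E| ≈ 3.81×10^6 V/m

Choose a coaxial cylinder of radius r = 0.0213 m (arbitrary length L) as the Gaussian surface (r < R).
Charge inside radius r per length L is ρ·πr²·L, so λ_enc = ρπr² = -4.518×10^-6 C/m.
Gauss's law: E·2πrL = λ_enc L/ε₀.
E = |λ_enc|/(2πε₀r) = (4.518e-6)/(2π·8.85×10^-12·0.0213) = 3.81e6 N/C.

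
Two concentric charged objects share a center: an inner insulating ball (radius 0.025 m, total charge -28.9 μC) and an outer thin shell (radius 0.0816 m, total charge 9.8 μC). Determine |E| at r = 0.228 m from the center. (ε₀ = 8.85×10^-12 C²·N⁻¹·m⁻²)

E ≈ 3.30×10^6 V/m

Symmetry ⇒ E = E(r) r̂. Gaussian sphere of radius r = 0.228 m (r > 0.0816 m, enclosing both).
Q_enc = (-28.9 μC) + (9.8 μC) = -1.91e-5 C.
By Gauss's law, ∮E·dA = E·4πr² = Q_enc/ε₀.
E = |Q_enc|/(4πε₀r²) = (1.91e-5)/(4π·8.85×10^-12·(0.228)²) = 3.30×10^6 N/C.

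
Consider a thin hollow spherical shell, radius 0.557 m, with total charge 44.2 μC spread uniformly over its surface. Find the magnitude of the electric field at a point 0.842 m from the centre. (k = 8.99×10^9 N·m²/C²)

By spherical symmetry E is radial; choose a Gaussian sphere of radius r = 0.842 m (r > 0.557 m).
The entire shell is enclosed: Q_enc = 4.42×10^-5 C.
Applying ∮E·dA = Q_enc/ε₀ with Φ = E(4πr²):
E = k|Q_enc|/r² = (8.99×10^9)(4.42×10^-5)/(0.842)² = 5.60e5 N/C.

|E| ≈ 5.60×10^5 V/m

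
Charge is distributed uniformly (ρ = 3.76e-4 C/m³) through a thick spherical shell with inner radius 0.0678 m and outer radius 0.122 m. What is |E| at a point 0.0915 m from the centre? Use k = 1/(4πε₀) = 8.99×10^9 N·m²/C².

By spherical symmetry E is radial; choose a Gaussian sphere of radius r = 0.0915 m (within the shell material, 0.0678 m < r < 0.122 m).
Enclosed charge is the volume from a to r: Q_enc = (4π/3)ρ(r³ − a³) = 7.157×10^-7 C.
Gauss's law: E·4πr² = Q_enc/ε₀.
E = k|Q_enc|/r² = (8.99×10^9)(7.157×10^-7)/(0.0915)² = 7.68×10^5 N/C.

|E| = 7.68e5 V/m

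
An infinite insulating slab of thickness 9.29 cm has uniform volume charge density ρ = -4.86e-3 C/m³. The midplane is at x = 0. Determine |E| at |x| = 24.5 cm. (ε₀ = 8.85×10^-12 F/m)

The point |x| = 24.5 cm lies outside the slab (half-thickness 0.04645 m). A symmetric pillbox spanning the full slab encloses Q_enc = ρ·d·A.
Flux = 2EA ⇒ E = |ρ|d/(2ε₀), independent of distance outside.
E = (4.86×10^-3)(0.0929)/(2·8.85×10^-12) = 2.55×10^7 N/C.

2.55×10^7 N/C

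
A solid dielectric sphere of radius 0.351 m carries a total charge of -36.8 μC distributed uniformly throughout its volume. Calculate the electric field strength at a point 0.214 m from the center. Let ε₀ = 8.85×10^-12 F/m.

E ≈ 1.64×10^6 N/C

Take a concentric spherical Gaussian surface of radius r = 0.214 m (r < R).
Only the charge within r is enclosed: Q_enc = Q·(r/R)³ = (-36.8 μC)·(0.214 m/0.351 m)³ = -8.34×10^-6 C.
Since E is radial and uniform over the Gaussian sphere, Φ = E·4πr² = Q_enc/ε₀.
E = |Q_enc|/(4πε₀r²) = (8.34e-6)/(4π·8.85×10^-12·(0.214)²) = 1.64×10^6 N/C.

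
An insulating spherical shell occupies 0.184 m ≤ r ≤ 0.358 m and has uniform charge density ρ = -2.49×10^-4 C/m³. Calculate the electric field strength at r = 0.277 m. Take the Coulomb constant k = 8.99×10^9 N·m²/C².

By spherical symmetry E is radial; choose a Gaussian sphere of radius r = 0.277 m (within the shell material, 0.184 m < r < 0.358 m).
Enclosed charge is the volume from a to r: Q_enc = (4π/3)ρ(r³ − a³) = -1.567×10^-5 C.
By Gauss's law, ∮E·dA = E·4πr² = Q_enc/ε₀.
E = k|Q_enc|/r² = (8.99×10^9)(1.567×10^-5)/(0.277)² = 1.84e6 N/C.

E = 1.84e6 N/C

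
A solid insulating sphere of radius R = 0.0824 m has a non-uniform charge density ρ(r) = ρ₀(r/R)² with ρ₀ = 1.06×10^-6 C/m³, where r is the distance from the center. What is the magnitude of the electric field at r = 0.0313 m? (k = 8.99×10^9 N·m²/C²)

By spherical symmetry E is radial; choose a Gaussian sphere of radius r = 0.0313 m (r < R).
Integrate the density: Q_enc = 4π ∫₀^r ρ₀(r'/R)^2 r'² dr' = 4πρ₀ r^5/(5·R²) = 1.179×10^-11 C.
By Gauss's law, ∮E·dA = E·4πr² = Q_enc/ε₀.
E = k|Q_enc|/r² = (8.99×10^9)(1.179×10^-11)/(0.0313)² = 108 N/C.

E = 108 N/C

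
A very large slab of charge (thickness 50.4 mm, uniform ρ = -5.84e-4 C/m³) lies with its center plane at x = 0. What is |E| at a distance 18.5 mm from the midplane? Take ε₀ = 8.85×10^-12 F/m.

By symmetry E is perpendicular to the slab. A Gaussian pillbox from −18.5 mm to +18.5 mm (face area A) lies entirely within the slab.
Q_enc = ρ·(2x)·A and flux = 2EA, so 2EA = 2ρxA/ε₀ ⇒ E = |ρ|x/ε₀.
E = (5.84e-4)(0.0185)/(8.85×10^-12) = 1.22×10^6 N/C.

E ≈ 1.22×10^6 V/m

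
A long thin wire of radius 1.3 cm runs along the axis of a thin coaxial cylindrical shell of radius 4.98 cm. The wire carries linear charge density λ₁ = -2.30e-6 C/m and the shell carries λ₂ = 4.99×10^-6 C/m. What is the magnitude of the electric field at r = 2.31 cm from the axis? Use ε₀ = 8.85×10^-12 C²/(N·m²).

E = 1.79×10^6 N/C

Choose a coaxial cylinder of radius r = 2.31 cm (arbitrary length L) as the Gaussian surface (between the conductors, 1.3 cm < r < 4.98 cm).
The shell at 4.98 cm lies outside the Gaussian surface, so λ_enc = λ₁ = -2.30e-6 C/m.
By Gauss's law (flux through the curved wall only), E·2πrL = λ_enc L/ε₀.
E = |λ_enc|/(2πε₀r) = (2.30×10^-6)/(2π·8.85×10^-12·0.0231) = 1.79×10^6 N/C.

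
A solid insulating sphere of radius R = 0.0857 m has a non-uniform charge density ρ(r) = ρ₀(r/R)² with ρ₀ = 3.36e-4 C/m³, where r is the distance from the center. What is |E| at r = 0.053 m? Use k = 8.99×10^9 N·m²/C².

E = 1.54×10^5 N/C

Symmetry ⇒ E = E(r) r̂. Gaussian sphere of radius r = 0.053 m (r < R).
Q_enc = ∫₀^r ρ(r')·4πr'² dr' = (4πρ₀/R²) ∫₀^r r'^4 dr' = 4πρ₀ r^5/(5·R²) = 4.808×10^-8 C.
Since E is radial and uniform over the Gaussian sphere, Φ = E·4πr² = Q_enc/ε₀.
E = k|Q_enc|/r² = (8.99×10^9)(4.808e-8)/(0.053)² = 1.54e5 N/C.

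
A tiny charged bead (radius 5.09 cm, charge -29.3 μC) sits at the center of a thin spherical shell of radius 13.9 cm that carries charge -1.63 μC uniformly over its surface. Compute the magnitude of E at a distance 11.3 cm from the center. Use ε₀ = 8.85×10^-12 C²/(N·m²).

Take a concentric spherical Gaussian surface of radius r = 11.3 cm (between the bodies, 5.09 cm < r < 13.9 cm).
The shell at 13.9 cm lies outside the Gaussian surface, so Q_enc = -29.3 μC = -2.93e-5 C.
Since E is radial and uniform over the Gaussian sphere, Φ = E·4πr² = Q_enc/ε₀.
E = |Q_enc|/(4πε₀r²) = (2.93×10^-5)/(4π·8.85×10^-12·(0.113)²) = 2.06e7 N/C.

E = 2.06×10^7 N/C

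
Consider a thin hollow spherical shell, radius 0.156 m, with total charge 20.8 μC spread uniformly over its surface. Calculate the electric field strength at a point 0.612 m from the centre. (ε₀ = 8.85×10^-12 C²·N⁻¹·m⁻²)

|E| = 4.99e5 V/m

Symmetry ⇒ E = E(r) r̂. Gaussian sphere of radius r = 0.612 m (r > 0.156 m).
The entire shell is enclosed: Q_enc = 2.08×10^-5 C.
Since E is radial and uniform over the Gaussian sphere, Φ = E·4πr² = Q_enc/ε₀.
E = |Q_enc|/(4πε₀r²) = (2.08e-5)/(4π·8.85×10^-12·(0.612)²) = 4.99×10^5 N/C.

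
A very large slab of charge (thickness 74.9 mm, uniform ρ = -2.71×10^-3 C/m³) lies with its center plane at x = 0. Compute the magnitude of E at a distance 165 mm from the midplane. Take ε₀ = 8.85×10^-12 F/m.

|E| = 1.15×10^7 N/C

The point |x| = 165 mm lies outside the slab (half-thickness 0.03745 m). A symmetric pillbox spanning the full slab encloses Q_enc = ρ·d·A.
Flux = 2EA ⇒ E = |ρ|d/(2ε₀), independent of distance outside.
E = (2.71×10^-3)(0.0749)/(2·8.85×10^-12) = 1.15e7 N/C.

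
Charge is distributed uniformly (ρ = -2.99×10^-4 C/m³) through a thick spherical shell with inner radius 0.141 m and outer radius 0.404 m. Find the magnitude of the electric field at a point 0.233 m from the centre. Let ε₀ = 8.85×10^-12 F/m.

Take a concentric spherical Gaussian surface of radius r = 0.233 m (within the shell material, 0.141 m < r < 0.404 m).
Only the shell between 0.141 m and r is enclosed: Q_enc = ρ·(4π/3)(r³ − a³) = (-2.99e-4)·(4π/3)·((0.233)³ − (0.141)³) = -1.233×10^-5 C.
Since E is radial and uniform over the Gaussian sphere, Φ = E·4πr² = Q_enc/ε₀.
E = |Q_enc|/(4πε₀r²) = (1.233×10^-5)/(4π·8.85×10^-12·(0.233)²) = 2.04e6 N/C.

E = 2.04e6 V/m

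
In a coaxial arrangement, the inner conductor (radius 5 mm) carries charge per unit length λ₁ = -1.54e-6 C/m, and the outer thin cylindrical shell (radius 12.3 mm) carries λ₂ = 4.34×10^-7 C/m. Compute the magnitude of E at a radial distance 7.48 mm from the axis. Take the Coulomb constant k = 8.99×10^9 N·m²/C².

3.70×10^6 N/C

Coaxial Gaussian cylinder, radius r = 7.48 mm, length L (between the conductors, 5 mm < r < 12.3 mm).
Only the inner wire is enclosed; the outer shell contributes nothing inside itself. λ_enc = λ₁ = -1.54×10^-6 C/m.
Applying ∮E·dA = Q_enc/ε₀ with the end caps contributing no flux:
E = 2k|λ_enc|/r = 2(8.99×10^9)(1.54×10^-6)/(0.00748) = 3.70e6 N/C.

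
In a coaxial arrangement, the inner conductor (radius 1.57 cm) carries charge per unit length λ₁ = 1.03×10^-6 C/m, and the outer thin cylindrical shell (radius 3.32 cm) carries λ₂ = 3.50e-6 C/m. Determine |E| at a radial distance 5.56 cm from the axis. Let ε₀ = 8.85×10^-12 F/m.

E ≈ 1.47×10^6 N/C

Coaxial Gaussian cylinder, radius r = 5.56 cm, length L (r > 3.32 cm, enclosing both).
λ_enc = λ₁ + λ₂ = (1.03×10^-6) + (3.50×10^-6) = 4.53×10^-6 C/m.
Applying ∮E·dA = Q_enc/ε₀ with the end caps contributing no flux:
E = |λ_enc|/(2πε₀r) = (4.53e-6)/(2π·8.85×10^-12·0.0556) = 1.47e6 N/C.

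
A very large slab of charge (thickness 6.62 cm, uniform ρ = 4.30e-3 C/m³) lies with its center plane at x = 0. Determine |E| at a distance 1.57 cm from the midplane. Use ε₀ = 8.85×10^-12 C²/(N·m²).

By symmetry E is perpendicular to the slab. A Gaussian pillbox from −1.57 cm to +1.57 cm (face area A) lies entirely within the slab.
Q_enc = ρ·(2x)·A and flux = 2EA, so 2EA = 2ρxA/ε₀ ⇒ E = |ρ|x/ε₀.
E = (4.30e-3)(0.0157)/(8.85×10^-12) = 7.63×10^6 N/C.

|E| = 7.63×10^6 N/C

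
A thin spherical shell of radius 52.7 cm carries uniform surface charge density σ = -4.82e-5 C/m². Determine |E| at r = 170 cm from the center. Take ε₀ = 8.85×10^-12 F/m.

Use a concentric Gaussian sphere at r = 170 cm (r > 52.7 cm).
The entire shell is enclosed: Q_enc = σ·4πR² = (-4.82e-5)·4π·(0.527)² = -1.682e-4 C.
Applying ∮E·dA = Q_enc/ε₀ with Φ = E(4πr²):
E = |Q_enc|/(4πε₀r²) = (1.682e-4)/(4π·8.85×10^-12·(1.7)²) = 5.23×10^5 N/C.

|E| = 5.23×10^5 N/C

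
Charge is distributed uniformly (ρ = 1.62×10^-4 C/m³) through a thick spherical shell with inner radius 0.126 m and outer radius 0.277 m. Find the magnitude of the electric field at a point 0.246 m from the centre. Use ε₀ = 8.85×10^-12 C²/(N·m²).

Use a concentric Gaussian sphere at r = 0.246 m (within the shell material, 0.126 m < r < 0.277 m).
Enclosed charge is the volume from a to r: Q_enc = (4π/3)ρ(r³ − a³) = 8.745×10^-6 C.
Since E is radial and uniform over the Gaussian sphere, Φ = E·4πr² = Q_enc/ε₀.
E = |Q_enc|/(4πε₀r²) = (8.745×10^-6)/(4π·8.85×10^-12·(0.246)²) = 1.30×10^6 N/C.

E ≈ 1.30×10^6 V/m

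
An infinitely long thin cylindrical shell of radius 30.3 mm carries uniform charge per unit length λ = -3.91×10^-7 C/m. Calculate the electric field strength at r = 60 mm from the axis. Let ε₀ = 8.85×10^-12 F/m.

|E| ≈ 1.17×10^5 N/C

By cylindrical symmetry E is radial; use a coaxial Gaussian cylinder of radius 60 mm and length L (r > 30.3 mm).
The full line charge is enclosed: λ_enc = -3.91×10^-7 C/m.
Applying ∮E·dA = Q_enc/ε₀ with the end caps contributing no flux:
E = |λ_enc|/(2πε₀r) = (3.91×10^-7)/(2π·8.85×10^-12·0.06) = 1.17×10^5 N/C.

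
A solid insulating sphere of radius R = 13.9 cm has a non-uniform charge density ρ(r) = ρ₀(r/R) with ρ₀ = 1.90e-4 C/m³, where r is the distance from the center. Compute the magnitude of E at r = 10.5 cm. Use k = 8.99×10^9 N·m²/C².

4.26×10^5 N/C

By spherical symmetry E is radial; choose a Gaussian sphere of radius r = 10.5 cm (r < R).
Q_enc = ∫₀^r ρ(r')·4πr'² dr' = (4πρ₀/R) ∫₀^r r'^3 dr' = 4πρ₀ r^4/(4·R) = 5.22e-7 C.
Gauss's law: E·4πr² = Q_enc/ε₀.
E = k|Q_enc|/r² = (8.99×10^9)(5.22×10^-7)/(0.105)² = 4.26×10^5 N/C.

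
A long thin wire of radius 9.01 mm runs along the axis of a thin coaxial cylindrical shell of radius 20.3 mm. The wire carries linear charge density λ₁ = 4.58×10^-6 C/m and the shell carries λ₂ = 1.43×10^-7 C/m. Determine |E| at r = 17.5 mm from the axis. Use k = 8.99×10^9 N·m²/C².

|E| ≈ 4.71×10^6 N/C

Take a coaxial cylindrical Gaussian surface of radius r = 17.5 mm and length L (between the conductors, 9.01 mm < r < 20.3 mm).
Only the inner wire is enclosed; the outer shell contributes nothing inside itself. λ_enc = λ₁ = 4.58×10^-6 C/m.
By Gauss's law (flux through the curved wall only), E·2πrL = λ_enc L/ε₀.
E = 2k|λ_enc|/r = 2(8.99×10^9)(4.58e-6)/(0.0175) = 4.71×10^6 N/C.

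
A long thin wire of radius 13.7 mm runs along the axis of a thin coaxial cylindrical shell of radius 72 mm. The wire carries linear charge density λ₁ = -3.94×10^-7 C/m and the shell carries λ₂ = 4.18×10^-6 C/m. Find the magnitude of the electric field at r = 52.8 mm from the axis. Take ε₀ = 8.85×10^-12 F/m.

|E| = 1.34e5 N/C

Choose a coaxial cylinder of radius r = 52.8 mm (arbitrary length L) as the Gaussian surface (between the conductors, 13.7 mm < r < 72 mm).
Only the inner wire is enclosed; the outer shell contributes nothing inside itself. λ_enc = λ₁ = -3.94×10^-7 C/m.
By Gauss's law (flux through the curved wall only), E·2πrL = λ_enc L/ε₀.
E = |λ_enc|/(2πε₀r) = (3.94e-7)/(2π·8.85×10^-12·0.0528) = 1.34e5 N/C.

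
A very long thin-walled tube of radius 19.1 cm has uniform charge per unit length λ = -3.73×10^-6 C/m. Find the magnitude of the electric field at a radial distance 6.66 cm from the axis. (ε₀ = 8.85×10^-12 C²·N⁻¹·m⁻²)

Choose a coaxial cylinder of radius r = 6.66 cm (arbitrary length L) as the Gaussian surface (r < 19.1 cm, inside the shell).
All the surface charge lies outside this cylinder: Q_enc = 0, hence E = 0.

E = 0 (no enclosed charge)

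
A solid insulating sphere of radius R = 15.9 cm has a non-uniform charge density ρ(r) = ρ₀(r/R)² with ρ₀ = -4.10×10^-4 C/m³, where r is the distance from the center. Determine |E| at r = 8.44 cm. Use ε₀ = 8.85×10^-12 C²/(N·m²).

E ≈ 2.20×10^5 N/C

Take a concentric spherical Gaussian surface of radius r = 8.44 cm (r < R).
Q_enc = ∫₀^r ρ(r')·4πr'² dr' = (4πρ₀/R²) ∫₀^r r'^4 dr' = 4πρ₀ r^5/(5·R²) = -1.746×10^-7 C.
Applying ∮E·dA = Q_enc/ε₀ with Φ = E(4πr²):
E = |Q_enc|/(4πε₀r²) = (1.746×10^-7)/(4π·8.85×10^-12·(0.0844)²) = 2.20e5 N/C.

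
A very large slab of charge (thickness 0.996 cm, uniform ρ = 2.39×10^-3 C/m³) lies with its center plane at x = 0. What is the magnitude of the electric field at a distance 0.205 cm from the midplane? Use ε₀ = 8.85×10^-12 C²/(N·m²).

E = 5.54e5 N/C

By symmetry E is perpendicular to the slab. A Gaussian pillbox from −0.205 cm to +0.205 cm (face area A) lies entirely within the slab.
Q_enc = ρ·(2x)·A and flux = 2EA, so 2EA = 2ρxA/ε₀ ⇒ E = |ρ|x/ε₀.
E = (2.39e-3)(0.00205)/(8.85×10^-12) = 5.54×10^5 N/C.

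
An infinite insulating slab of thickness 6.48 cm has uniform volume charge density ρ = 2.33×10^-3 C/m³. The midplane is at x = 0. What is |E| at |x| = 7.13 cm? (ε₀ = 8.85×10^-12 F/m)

The point |x| = 7.13 cm lies outside the slab (half-thickness 0.0324 m). A symmetric pillbox spanning the full slab encloses Q_enc = ρ·d·A.
Flux = 2EA ⇒ E = |ρ|d/(2ε₀), independent of distance outside.
E = (2.33e-3)(0.0648)/(2·8.85×10^-12) = 8.53×10^6 N/C.

8.53×10^6 V/m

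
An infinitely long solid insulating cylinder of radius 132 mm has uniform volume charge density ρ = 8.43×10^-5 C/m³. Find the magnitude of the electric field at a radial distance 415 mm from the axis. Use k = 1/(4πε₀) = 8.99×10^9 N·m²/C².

Choose a coaxial cylinder of radius r = 415 mm (arbitrary length L) as the Gaussian surface (r > 132 mm, full cross-section enclosed).
λ_enc = ρ·πR² = (8.43e-5)π(0.132)² = 4.615×10^-6 C/m.
Gauss's law: E·2πrL = λ_enc L/ε₀.
E = 2k|λ_enc|/r = 2(8.99×10^9)(4.615×10^-6)/(0.415) = 2.00×10^5 N/C.

|E| = 2.00e5 V/m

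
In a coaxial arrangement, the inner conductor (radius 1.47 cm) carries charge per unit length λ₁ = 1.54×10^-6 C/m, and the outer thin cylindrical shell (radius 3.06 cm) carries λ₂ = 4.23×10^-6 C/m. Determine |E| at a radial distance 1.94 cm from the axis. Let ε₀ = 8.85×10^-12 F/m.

1.43×10^6 V/m

Coaxial Gaussian cylinder, radius r = 1.94 cm, length L (between the conductors, 1.47 cm < r < 3.06 cm).
The shell at 3.06 cm lies outside the Gaussian surface, so λ_enc = λ₁ = 1.54×10^-6 C/m.
Gauss's law: E·2πrL = λ_enc L/ε₀.
E = |λ_enc|/(2πε₀r) = (1.54×10^-6)/(2π·8.85×10^-12·0.0194) = 1.43×10^6 N/C.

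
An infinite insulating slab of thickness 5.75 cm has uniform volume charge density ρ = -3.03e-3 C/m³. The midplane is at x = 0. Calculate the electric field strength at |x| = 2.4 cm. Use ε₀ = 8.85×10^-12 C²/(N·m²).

E = 8.22e6 N/C

By symmetry E is perpendicular to the slab. A Gaussian pillbox from −2.4 cm to +2.4 cm (face area A) lies entirely within the slab.
Q_enc = ρ·(2x)·A and flux = 2EA, so 2EA = 2ρxA/ε₀ ⇒ E = |ρ|x/ε₀.
E = (3.03×10^-3)(0.024)/(8.85×10^-12) = 8.22×10^6 N/C.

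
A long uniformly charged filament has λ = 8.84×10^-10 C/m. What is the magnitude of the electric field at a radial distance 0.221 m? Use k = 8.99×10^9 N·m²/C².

E = 71.9 N/C

By cylindrical symmetry E is radial; use a coaxial Gaussian cylinder of radius 0.221 m and length L.
Q_enc = λL, so λ_enc = 8.84e-10 C/m.
By Gauss's law (flux through the curved wall only), E·2πrL = λ_enc L/ε₀.
E = 2k|λ_enc|/r = 2(8.99×10^9)(8.84×10^-10)/(0.221) = 71.9 N/C.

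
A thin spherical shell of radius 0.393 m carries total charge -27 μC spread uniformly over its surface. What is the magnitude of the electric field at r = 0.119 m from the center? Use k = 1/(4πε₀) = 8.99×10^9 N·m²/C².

|E| = 0 N/C

By spherical symmetry E is radial; choose a Gaussian sphere of radius r = 0.119 m (inside the shell, r < 0.393 m).
All the charge is outside the Gaussian surface: Q_enc = 0, hence E = 0 everywhere inside the shell.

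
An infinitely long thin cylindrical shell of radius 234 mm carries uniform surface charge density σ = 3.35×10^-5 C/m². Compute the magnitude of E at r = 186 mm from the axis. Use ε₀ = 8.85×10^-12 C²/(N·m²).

Coaxial Gaussian cylinder, radius r = 186 mm, length L (r < 234 mm, inside the shell).
All the surface charge lies outside this cylinder: Q_enc = 0, hence E = 0.

E = 0 (no enclosed charge)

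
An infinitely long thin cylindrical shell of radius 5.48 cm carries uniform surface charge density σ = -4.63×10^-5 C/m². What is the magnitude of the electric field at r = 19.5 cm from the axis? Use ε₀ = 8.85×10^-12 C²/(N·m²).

|E| = 1.47e6 V/m

By cylindrical symmetry E is radial; use a coaxial Gaussian cylinder of radius 19.5 cm and length L (r > 5.48 cm).
The whole shell is enclosed: λ_enc = σ·2πR = (-4.63×10^-5)·2π·(0.0548) = -1.594×10^-5 C/m.
Since E is radial and uniform over the curved surface, Φ = E·2πrL = Q_enc/ε₀ = λ_enc L/ε₀.
E = |λ_enc|/(2πε₀r) = (1.594e-5)/(2π·8.85×10^-12·0.195) = 1.47×10^6 N/C.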